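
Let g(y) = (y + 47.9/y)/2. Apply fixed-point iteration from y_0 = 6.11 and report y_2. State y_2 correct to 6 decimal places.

6.921190

y_1 = g(6.110000) = 6.974804
y_2 = g(6.974804) = 6.921190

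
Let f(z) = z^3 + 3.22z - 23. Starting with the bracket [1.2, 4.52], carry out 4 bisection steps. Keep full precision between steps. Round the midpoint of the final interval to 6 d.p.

f(1.200000) = -17.408000, f(4.520000) = 83.899808 (opposite signs)
step 1: m = 2.860000, f(m) = 9.602856 > 0 → root in [1.200000, 2.860000]
step 2: m = 2.030000, f(m) = -8.097973 < 0 → root in [2.030000, 2.860000]
step 3: m = 2.445000, f(m) = -0.510829 < 0 → root in [2.445000, 2.860000]
step 4: m = 2.652500, f(m) = 4.203393 > 0 → root in [2.445000, 2.652500]
Midpoint of [2.445000, 2.652500] = 2.548750

2.548750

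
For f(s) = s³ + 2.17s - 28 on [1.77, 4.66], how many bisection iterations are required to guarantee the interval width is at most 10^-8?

Initial width b − a = 4.66 − 1.77 = 2.890000.
After n steps the width is (b−a)/2^n; need (b−a)/2^n ≤ 10^-8.
So n ≥ log₂(2.890000/10^-8) = log₂(289000000.0000) ≈ 28.1065.
Hence n = 29.

29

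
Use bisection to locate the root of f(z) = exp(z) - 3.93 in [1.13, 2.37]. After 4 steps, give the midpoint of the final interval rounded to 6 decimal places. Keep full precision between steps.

f(1.130000) = -0.834343, f(2.370000) = 6.767392 (opposite signs)
step 1: m = 1.750000, f(m) = 1.824603 > 0 → root in [1.130000, 1.750000]
step 2: m = 1.440000, f(m) = 0.290696 > 0 → root in [1.130000, 1.440000]
step 3: m = 1.285000, f(m) = -0.315332 < 0 → root in [1.285000, 1.440000]
step 4: m = 1.362500, f(m) = -0.024054 < 0 → root in [1.362500, 1.440000]
Midpoint of [1.362500, 1.440000] = 1.401250

1.401250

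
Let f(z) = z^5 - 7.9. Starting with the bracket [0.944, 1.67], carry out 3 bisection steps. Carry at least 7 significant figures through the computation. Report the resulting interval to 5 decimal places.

f(0.944000) = -7.150348, f(1.670000) = 5.089199 (opposite signs)
step 1: m = 1.307000, f(m) = -4.086024 < 0 → root in [1.307000, 1.670000]
step 2: m = 1.488500, f(m) = -0.592914 < 0 → root in [1.488500, 1.670000]
step 3: m = 1.579250, f(m) = 1.923233 > 0 → root in [1.488500, 1.579250]

[1.48850, 1.57925]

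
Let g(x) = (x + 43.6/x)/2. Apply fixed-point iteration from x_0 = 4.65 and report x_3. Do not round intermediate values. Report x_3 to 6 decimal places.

6.603040

x_1 = g(4.650000) = 7.013172
x_2 = g(7.013172) = 6.615023
x_3 = g(6.615023) = 6.603040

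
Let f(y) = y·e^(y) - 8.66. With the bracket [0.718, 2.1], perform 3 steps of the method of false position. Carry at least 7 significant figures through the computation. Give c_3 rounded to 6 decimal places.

False-position update: c = (a·f(b) − b·f(a))/(f(b) − f(a)); replace the endpoint whose sign matches f(c).
f(0.718000) = -7.187864, f(2.100000) = 8.488957
step 1: c = 1.351651, f(c) = -3.437495 < 0 → new bracket [1.351651, 2.100000]
step 2: c = 1.567343, f(c) = -1.146321 < 0 → new bracket [1.567343, 2.100000]
step 3: c = 1.630714, f(c) = -0.331094 < 0 → new bracket [1.630714, 2.100000]

1.630714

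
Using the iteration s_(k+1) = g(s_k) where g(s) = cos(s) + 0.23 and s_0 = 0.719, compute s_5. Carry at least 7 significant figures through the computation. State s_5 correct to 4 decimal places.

0.9108

s_1 = g(0.719000) = 0.982465
s_2 = g(0.982465) = 0.784974
s_3 = g(0.784974) = 0.937407
s_4 = g(0.937407) = 0.821880
s_5 = g(0.821880) = 0.910845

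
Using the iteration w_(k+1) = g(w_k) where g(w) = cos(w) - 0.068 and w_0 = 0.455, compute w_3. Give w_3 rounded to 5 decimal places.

w_1 = g(0.455000) = 0.830261
w_2 = g(0.830261) = 0.606683
w_3 = g(0.606683) = 0.753544

0.75354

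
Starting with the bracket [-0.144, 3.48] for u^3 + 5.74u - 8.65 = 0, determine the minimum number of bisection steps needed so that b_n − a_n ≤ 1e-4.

Initial width b − a = 3.48 − -0.144 = 3.624000.
After n steps the width is (b−a)/2^n; need (b−a)/2^n ≤ 1e-4.
So n ≥ log₂(3.624000/1e-4) = log₂(36240.0000) ≈ 15.1453.
Hence n = 16.

16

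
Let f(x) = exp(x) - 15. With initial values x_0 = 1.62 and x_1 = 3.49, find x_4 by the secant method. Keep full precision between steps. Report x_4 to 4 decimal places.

f(x_0) = -9.946910, f(x_1) = 17.785948
x_2 = 3.490000 - (17.785948)·(3.490000 - 1.620000)/(17.785948 - (-9.946910)) = 2.290711; f(x_2) = -5.118043
x_3 = 2.290711 - (-5.118043)·(2.290711 - 3.490000)/(-5.118043 - (17.785948)) = 2.558699; f(x_3) = -2.080995
x_4 = 2.558699 - (-2.080995)·(2.558699 - 2.290711)/(-2.080995 - (-5.118043)) = 2.742326; f(x_4) = 0.523055

2.7423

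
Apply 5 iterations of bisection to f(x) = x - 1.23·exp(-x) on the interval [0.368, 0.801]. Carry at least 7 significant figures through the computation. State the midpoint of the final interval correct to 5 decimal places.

0.64539

f(0.368000) = -0.483304, f(0.801000) = 0.248878 (opposite signs)
step 1: m = 0.584500, f(m) = -0.101083 < 0 → root in [0.584500, 0.801000]
step 2: m = 0.692750, f(m) = 0.077506 > 0 → root in [0.584500, 0.692750]
step 3: m = 0.638625, f(m) = -0.010837 < 0 → root in [0.638625, 0.692750]
step 4: m = 0.665687, f(m) = 0.033566 > 0 → root in [0.638625, 0.665687]
step 5: m = 0.652156, f(m) = 0.011423 > 0 → root in [0.638625, 0.652156]
Midpoint of [0.638625, 0.652156] = 0.645391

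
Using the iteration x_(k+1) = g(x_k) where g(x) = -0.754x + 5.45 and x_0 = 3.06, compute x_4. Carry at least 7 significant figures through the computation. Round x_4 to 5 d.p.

x_1 = g(3.060000) = 3.142760
x_2 = g(3.142760) = 3.080359
x_3 = g(3.080359) = 3.127409
x_4 = g(3.127409) = 3.091933

3.09193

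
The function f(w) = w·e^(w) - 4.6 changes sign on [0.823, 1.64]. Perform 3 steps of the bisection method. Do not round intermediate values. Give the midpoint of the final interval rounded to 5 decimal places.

1.28256

f(0.823000) = -2.725764, f(1.640000) = 3.854478 (opposite signs)
step 1: m = 1.231500, f(m) = -0.380431 < 0 → root in [1.231500, 1.640000]
step 2: m = 1.435750, f(m) = 1.434164 > 0 → root in [1.231500, 1.435750]
step 3: m = 1.333625, f(m) = 0.460806 > 0 → root in [1.231500, 1.333625]
Midpoint of [1.231500, 1.333625] = 1.282563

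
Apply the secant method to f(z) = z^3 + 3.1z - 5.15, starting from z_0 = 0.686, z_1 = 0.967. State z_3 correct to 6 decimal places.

Secant update: z_(k+1) = z_k − f(z_k)·(z_k − z_(k-1))/(f(z_k) − f(z_(k-1))).
f(z_0) = -2.700571, f(z_1) = -1.248069
z_2 = 0.967000 - (-1.248069)·(0.967000 - 0.686000)/(-1.248069 - (-2.700571)) = 1.208450; f(z_2) = 0.360960
z_3 = 1.208450 - (0.360960)·(1.208450 - 0.967000)/(0.360960 - (-1.248069)) = 1.154285; f(z_3) = -0.033778

1.154285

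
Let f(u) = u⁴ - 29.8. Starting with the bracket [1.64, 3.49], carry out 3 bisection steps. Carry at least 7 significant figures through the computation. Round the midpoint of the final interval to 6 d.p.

f(1.640000) = -22.566052, f(3.490000) = 118.554836 (opposite signs)
step 1: m = 2.565000, f(m) = 13.486202 > 0 → root in [1.640000, 2.565000]
step 2: m = 2.102500, f(m) = -10.259124 < 0 → root in [2.102500, 2.565000]
step 3: m = 2.333750, f(m) = -0.136846 < 0 → root in [2.333750, 2.565000]
Midpoint of [2.333750, 2.565000] = 2.449375

2.449375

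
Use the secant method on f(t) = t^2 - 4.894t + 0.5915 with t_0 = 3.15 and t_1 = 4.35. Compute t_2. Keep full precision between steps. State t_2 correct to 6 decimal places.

5.031082

Secant update: t_(k+1) = t_k − f(t_k)·(t_k − t_(k-1))/(f(t_k) − f(t_(k-1))).
f(t_0) = -4.902100, f(t_1) = -1.774900
t_2 = 4.350000 - (-1.774900)·(4.350000 - 3.150000)/(-1.774900 - (-4.902100)) = 5.031082; f(t_2) = 1.281171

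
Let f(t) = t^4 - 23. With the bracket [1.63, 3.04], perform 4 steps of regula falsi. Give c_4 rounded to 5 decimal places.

2.16611

f(1.630000) = -15.940882, f(3.040000) = 62.407171
step 1: c = 1.916882, f(c) = -9.498516 < 0 → new bracket [1.916882, 3.040000]
step 2: c = 2.065242, f(c) = -4.807847 < 0 → new bracket [2.065242, 3.040000]
step 3: c = 2.134966, f(c) = -2.223903 < 0 → new bracket [2.134966, 3.040000]
step 4: c = 2.166108, f(c) = -0.984927 < 0 → new bracket [2.166108, 3.040000]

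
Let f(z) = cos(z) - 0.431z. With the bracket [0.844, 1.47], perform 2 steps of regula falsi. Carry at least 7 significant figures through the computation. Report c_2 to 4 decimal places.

f(0.844000) = 0.300715, f(1.470000) = -0.532944
step 1: c = 1.069809, f(c) = 0.019204 > 0 → new bracket [1.069809, 1.470000]
step 2: c = 1.083728, f(c) = 0.000951 > 0 → new bracket [1.083728, 1.470000]

1.0837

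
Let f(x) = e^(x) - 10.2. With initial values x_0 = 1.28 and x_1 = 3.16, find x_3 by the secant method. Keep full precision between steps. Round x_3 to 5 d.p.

2.16284

f(x_0) = -6.603360, f(x_1) = 13.370596
x_2 = 3.160000 - (13.370596)·(3.160000 - 1.280000)/(13.370596 - (-6.603360)) = 1.901525; f(x_2) = -3.503900
x_3 = 1.901525 - (-3.503900)·(1.901525 - 3.160000)/(-3.503900 - (13.370596)) = 2.162841; f(x_3) = -1.504194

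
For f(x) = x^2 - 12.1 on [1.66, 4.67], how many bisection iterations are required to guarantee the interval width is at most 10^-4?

15

Initial width b − a = 4.67 − 1.66 = 3.010000.
After n steps the width is (b−a)/2^n; need (b−a)/2^n ≤ 10^-4.
So n ≥ log₂(3.010000/10^-4) = log₂(30100.0000) ≈ 14.8775.
Hence n = 15.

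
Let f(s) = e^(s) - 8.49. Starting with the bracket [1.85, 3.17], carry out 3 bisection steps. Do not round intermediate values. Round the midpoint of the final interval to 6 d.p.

f(1.850000) = -2.130180, f(3.170000) = 15.317484 (opposite signs)
step 1: m = 2.510000, f(m) = 3.814930 > 0 → root in [1.850000, 2.510000]
step 2: m = 2.180000, f(m) = 0.356306 > 0 → root in [1.850000, 2.180000]
step 3: m = 2.015000, f(m) = -0.989273 < 0 → root in [2.015000, 2.180000]
Midpoint of [2.015000, 2.180000] = 2.097500

2.097500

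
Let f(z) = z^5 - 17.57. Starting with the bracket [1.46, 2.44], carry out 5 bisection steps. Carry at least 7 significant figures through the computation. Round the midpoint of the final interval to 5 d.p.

1.78156

f(1.460000) = -10.936171, f(2.440000) = 68.916661 (opposite signs)
step 1: m = 1.950000, f(m) = 10.625062 > 0 → root in [1.460000, 1.950000]
step 2: m = 1.705000, f(m) = -3.161396 < 0 → root in [1.705000, 1.950000]
step 3: m = 1.827500, f(m) = 2.813883 > 0 → root in [1.705000, 1.827500]
step 4: m = 1.766250, f(m) = -0.380594 < 0 → root in [1.766250, 1.827500]
step 5: m = 1.796875, f(m) = 1.162224 > 0 → root in [1.766250, 1.796875]
Midpoint of [1.766250, 1.796875] = 1.781563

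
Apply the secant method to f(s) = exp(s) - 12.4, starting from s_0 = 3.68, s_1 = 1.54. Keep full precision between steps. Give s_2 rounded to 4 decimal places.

f(s_0) = 27.246394, f(s_1) = -7.735410
s_2 = 1.540000 - (-7.735410)·(1.540000 - 3.680000)/(-7.735410 - (27.246394)) = 2.013211; f(s_2) = -4.912679

2.0132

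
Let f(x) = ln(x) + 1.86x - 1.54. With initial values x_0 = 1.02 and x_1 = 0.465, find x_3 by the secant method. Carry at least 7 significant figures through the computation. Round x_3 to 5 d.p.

0.89210

f(x_0) = 0.377003, f(x_1) = -1.440818
x_2 = 0.465000 - (-1.440818)·(0.465000 - 1.020000)/(-1.440818 - (0.377003)) = 0.904897; f(x_2) = 0.043174
x_3 = 0.904897 - (0.043174)·(0.904897 - 0.465000)/(0.043174 - (-1.440818)) = 0.892099; f(x_3) = 0.005126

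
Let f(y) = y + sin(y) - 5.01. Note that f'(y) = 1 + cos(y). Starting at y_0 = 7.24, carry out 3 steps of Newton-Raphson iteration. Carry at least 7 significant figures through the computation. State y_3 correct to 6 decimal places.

y_0 = 7.240000: f = 3.047361, f' = 1.576126 → y_1 = 7.240000 - (3.047361)/(1.576126) = 5.306551
y_1 = 5.306551: f = -0.532067, f' = 1.559814 → y_2 = 5.306551 - (-0.532067)/(1.559814) = 5.647660
y_2 = 5.647660: f = 0.044060, f' = 1.804760 → y_3 = 5.647660 - (0.044060)/(1.804760) = 5.623247

5.623247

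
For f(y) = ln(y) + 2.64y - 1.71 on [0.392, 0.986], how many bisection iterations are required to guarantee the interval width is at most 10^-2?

6

Initial width b − a = 0.986 − 0.392 = 0.594000.
After n steps the width is (b−a)/2^n; need (b−a)/2^n ≤ 10^-2.
So n ≥ log₂(0.594000/10^-2) = log₂(59.4000) ≈ 5.8924.
Hence n = 6.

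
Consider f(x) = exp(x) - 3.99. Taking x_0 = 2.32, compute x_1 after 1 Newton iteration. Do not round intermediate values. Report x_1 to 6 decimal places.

1.712112

Newton update: x ← x − f(x)/f'(x).
f'(x) = exp(x)
x_0 = 2.320000: f = 6.185674, f' = 10.175674 → x_1 = 2.320000 - (6.185674)/(10.175674) = 1.712112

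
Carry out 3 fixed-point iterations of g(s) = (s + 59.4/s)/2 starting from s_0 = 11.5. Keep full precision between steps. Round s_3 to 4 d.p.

7.7072

s_1 = g(11.500000) = 8.332609
s_2 = g(8.332609) = 7.730614
s_3 = g(7.730614) = 7.707175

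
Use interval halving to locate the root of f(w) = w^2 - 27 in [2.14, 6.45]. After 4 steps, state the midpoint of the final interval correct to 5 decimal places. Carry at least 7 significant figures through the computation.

5.23781

f(2.140000) = -22.420400, f(6.450000) = 14.602500 (opposite signs)
step 1: m = 4.295000, f(m) = -8.552975 < 0 → root in [4.295000, 6.450000]
step 2: m = 5.372500, f(m) = 1.863756 > 0 → root in [4.295000, 5.372500]
step 3: m = 4.833750, f(m) = -3.634861 < 0 → root in [4.833750, 5.372500]
step 4: m = 5.103125, f(m) = -0.958115 < 0 → root in [5.103125, 5.372500]
Midpoint of [5.103125, 5.372500] = 5.237813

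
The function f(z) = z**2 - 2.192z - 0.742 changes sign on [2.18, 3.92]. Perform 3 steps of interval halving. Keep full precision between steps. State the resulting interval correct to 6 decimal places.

[2.397500, 2.615000]

f(2.180000) = -0.768160, f(3.920000) = 6.031760 (opposite signs)
step 1: m = 3.050000, f(m) = 1.874900 > 0 → root in [2.180000, 3.050000]
step 2: m = 2.615000, f(m) = 0.364145 > 0 → root in [2.180000, 2.615000]
step 3: m = 2.397500, f(m) = -0.249314 < 0 → root in [2.397500, 2.615000]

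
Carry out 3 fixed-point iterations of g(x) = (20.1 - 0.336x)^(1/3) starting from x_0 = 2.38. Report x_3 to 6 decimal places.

x_1 = g(2.380000) = 2.682387
x_2 = g(2.682387) = 2.677672
x_3 = g(2.677672) = 2.677746

2.677746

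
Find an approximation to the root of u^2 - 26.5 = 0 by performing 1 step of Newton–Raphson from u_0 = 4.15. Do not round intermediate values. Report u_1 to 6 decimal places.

f'(u) = 2u
u_0 = 4.150000: f = -9.277500, f' = 8.300000 → u_1 = 4.150000 - (-9.277500)/(8.300000) = 5.267771

5.267771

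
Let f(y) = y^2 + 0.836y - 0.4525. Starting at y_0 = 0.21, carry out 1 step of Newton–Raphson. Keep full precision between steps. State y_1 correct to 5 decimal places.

f'(y) = 2y + 0.836
y_0 = 0.210000: f = -0.232840, f' = 1.256000 → y_1 = 0.210000 - (-0.232840)/(1.256000) = 0.395382

0.39538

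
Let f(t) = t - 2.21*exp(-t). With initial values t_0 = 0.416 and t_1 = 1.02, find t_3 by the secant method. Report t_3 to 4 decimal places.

0.8988

f(t_0) = -1.041893, f(t_1) = 0.223085
t_2 = 1.020000 - (0.223085)·(1.020000 - 0.416000)/(0.223085 - (-1.041893)) = 0.913482; f(t_2) = 0.026995
t_3 = 0.913482 - (0.026995)·(0.913482 - 1.020000)/(0.026995 - (0.223085)) = 0.898818; f(t_3) = -0.000764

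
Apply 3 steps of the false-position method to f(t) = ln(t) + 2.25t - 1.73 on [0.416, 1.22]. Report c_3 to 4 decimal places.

f(0.416000) = -1.671070, f(1.220000) = 1.213851
step 1: c = 0.881711, f(c) = 0.127960 > 0 → new bracket [0.416000, 0.881711]
step 2: c = 0.848587, f(c) = 0.015137 > 0 → new bracket [0.416000, 0.848587]
step 3: c = 0.844703, f(c) = 0.001813 > 0 → new bracket [0.416000, 0.844703]

0.8447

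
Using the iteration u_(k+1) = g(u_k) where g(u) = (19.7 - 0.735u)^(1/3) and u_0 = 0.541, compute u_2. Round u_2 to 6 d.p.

u_1 = g(0.541000) = 2.682482
u_2 = g(2.682482) = 2.607492

2.607492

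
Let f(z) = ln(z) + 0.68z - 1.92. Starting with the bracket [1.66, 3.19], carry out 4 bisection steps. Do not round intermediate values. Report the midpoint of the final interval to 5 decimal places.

1.89906

f(1.660000) = -0.284382, f(3.190000) = 1.409221 (opposite signs)
step 1: m = 2.425000, f(m) = 0.614832 > 0 → root in [1.660000, 2.425000]
step 2: m = 2.042500, f(m) = 0.183075 > 0 → root in [1.660000, 2.042500]
step 3: m = 1.851250, f(m) = -0.045289 < 0 → root in [1.851250, 2.042500]
step 4: m = 1.946875, f(m) = 0.070101 > 0 → root in [1.851250, 1.946875]
Midpoint of [1.851250, 1.946875] = 1.899062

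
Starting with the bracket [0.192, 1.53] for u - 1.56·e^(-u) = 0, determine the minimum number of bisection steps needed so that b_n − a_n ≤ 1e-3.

Initial width b − a = 1.53 − 0.192 = 1.338000.
After n steps the width is (b−a)/2^n; need (b−a)/2^n ≤ 1e-3.
So n ≥ log₂(1.338000/1e-3) = log₂(1338.0000) ≈ 10.3859.
Hence n = 11.

11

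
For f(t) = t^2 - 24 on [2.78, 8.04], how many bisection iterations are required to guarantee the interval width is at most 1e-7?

26

Initial width b − a = 8.04 − 2.78 = 5.260000.
After n steps the width is (b−a)/2^n; need (b−a)/2^n ≤ 1e-7.
So n ≥ log₂(5.260000/1e-7) = log₂(52600000.0000) ≈ 25.6486.
Hence n = 26.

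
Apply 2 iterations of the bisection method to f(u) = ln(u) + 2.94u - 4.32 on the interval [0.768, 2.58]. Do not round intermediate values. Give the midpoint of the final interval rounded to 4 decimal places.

1.4475

f(0.768000) = -2.326046, f(2.580000) = 4.212989 (opposite signs)
step 1: m = 1.674000, f(m) = 1.116776 > 0 → root in [0.768000, 1.674000]
step 2: m = 1.221000, f(m) = -0.530590 < 0 → root in [1.221000, 1.674000]
Midpoint of [1.221000, 1.674000] = 1.447500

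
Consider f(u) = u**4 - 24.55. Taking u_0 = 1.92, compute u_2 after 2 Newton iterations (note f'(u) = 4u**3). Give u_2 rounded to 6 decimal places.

Newton update: u ← u − f(u)/f'(u).
u_0 = 1.920000: f = -10.960455, f' = 28.311552 → u_1 = 1.920000 - (-10.960455)/(28.311552) = 2.307137
u_1 = 2.307137: f = 3.783074, f' = 49.122477 → u_2 = 2.307137 - (3.783074)/(49.122477) = 2.230124

2.230124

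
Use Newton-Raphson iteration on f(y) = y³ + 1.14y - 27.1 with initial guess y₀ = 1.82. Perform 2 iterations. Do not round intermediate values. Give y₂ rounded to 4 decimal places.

f'(y) = 3y² + 1.14
y_0 = 1.820000: f = -18.996632, f' = 11.077200 → y_1 = 1.820000 - (-18.996632)/(11.077200) = 3.534931
y_1 = 3.534931: f = 21.101384, f' = 38.627208 → y_2 = 3.534931 - (21.101384)/(38.627208) = 2.988648

2.9886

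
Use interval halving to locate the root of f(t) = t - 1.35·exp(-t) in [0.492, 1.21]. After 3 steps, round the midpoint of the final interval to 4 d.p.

f(0.492000) = -0.333393, f(1.210000) = 0.807434 (opposite signs)
step 1: m = 0.851000, f(m) = 0.274567 > 0 → root in [0.492000, 0.851000]
step 2: m = 0.671500, f(m) = -0.018271 < 0 → root in [0.671500, 0.851000]
step 3: m = 0.761250, f(m) = 0.130689 > 0 → root in [0.671500, 0.761250]
Midpoint of [0.671500, 0.761250] = 0.716375

0.7164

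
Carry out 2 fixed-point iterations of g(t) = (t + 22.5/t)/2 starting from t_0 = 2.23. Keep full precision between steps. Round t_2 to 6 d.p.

4.906267

t_1 = g(2.230000) = 6.159843
t_2 = g(6.159843) = 4.906267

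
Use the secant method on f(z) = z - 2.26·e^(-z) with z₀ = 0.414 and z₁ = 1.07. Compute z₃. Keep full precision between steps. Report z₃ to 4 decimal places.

f(z_0) = -1.079862, f(z_1) = 0.294801
z_2 = 1.070000 - (0.294801)·(1.070000 - 0.414000)/(0.294801 - (-1.079862)) = 0.929319; f(z_2) = 0.037020
z_3 = 0.929319 - (0.037020)·(0.929319 - 1.070000)/(0.037020 - (0.294801)) = 0.909116; f(z_3) = -0.001394

0.9091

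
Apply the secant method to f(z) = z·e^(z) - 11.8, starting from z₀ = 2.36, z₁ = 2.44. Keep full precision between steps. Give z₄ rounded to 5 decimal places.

1.85705

f(z_0) = 13.194645, f(z_1) = 16.194219
z_2 = 2.440000 - (16.194219)·(2.440000 - 2.360000)/(16.194219 - (13.194645)) = 2.008093; f(z_2) = 3.158478
z_3 = 2.008093 - (3.158478)·(2.008093 - 2.440000)/(3.158478 - (16.194219)) = 1.903444; f(z_3) = 0.970139
z_4 = 1.903444 - (0.970139)·(1.903444 - 2.008093)/(0.970139 - (3.158478)) = 1.857052; f(z_4) = 0.094089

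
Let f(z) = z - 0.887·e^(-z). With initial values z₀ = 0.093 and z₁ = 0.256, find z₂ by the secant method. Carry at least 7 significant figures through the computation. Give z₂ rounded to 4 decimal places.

f(z_0) = -0.715229, f(z_1) = -0.430664
z_2 = 0.256000 - (-0.430664)·(0.256000 - 0.093000)/(-0.430664 - (-0.715229)) = 0.502686; f(z_2) = -0.033863

0.5027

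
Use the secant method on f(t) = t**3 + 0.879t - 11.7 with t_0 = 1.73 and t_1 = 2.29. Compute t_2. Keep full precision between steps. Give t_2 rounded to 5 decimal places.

Secant update: t_(k+1) = t_k − f(t_k)·(t_k − t_(k-1))/(f(t_k) − f(t_(k-1))).
f(t_0) = -5.001613, f(t_1) = 2.321899
t_2 = 2.290000 - (2.321899)·(2.290000 - 1.730000)/(2.321899 - (-5.001613)) = 2.112454; f(t_2) = -0.416414

2.11245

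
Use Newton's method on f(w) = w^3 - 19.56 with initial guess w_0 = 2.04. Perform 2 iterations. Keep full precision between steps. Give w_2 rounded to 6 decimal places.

2.712321

Newton update: w ← w − f(w)/f'(w).
f'(w) = 3w^2
w_0 = 2.040000: f = -11.070336, f' = 12.484800 → w_1 = 2.040000 - (-11.070336)/(12.484800) = 2.926705
w_1 = 2.926705: f = 5.508994, f' = 25.696808 → w_2 = 2.926705 - (5.508994)/(25.696808) = 2.712321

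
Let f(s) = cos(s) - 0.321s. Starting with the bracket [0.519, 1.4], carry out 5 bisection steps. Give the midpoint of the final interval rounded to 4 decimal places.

f(0.519000) = 0.701717, f(1.400000) = -0.279433 (opposite signs)
step 1: m = 0.959500, f(m) = 0.265930 > 0 → root in [0.959500, 1.400000]
step 2: m = 1.179750, f(m) = 0.002456 > 0 → root in [1.179750, 1.400000]
step 3: m = 1.289875, f(m) = -0.136809 < 0 → root in [1.179750, 1.289875]
step 4: m = 1.234812, f(m) = -0.066677 < 0 → root in [1.179750, 1.234812]
step 5: m = 1.207281, f(m) = -0.031975 < 0 → root in [1.179750, 1.207281]
Midpoint of [1.179750, 1.207281] = 1.193516

1.1935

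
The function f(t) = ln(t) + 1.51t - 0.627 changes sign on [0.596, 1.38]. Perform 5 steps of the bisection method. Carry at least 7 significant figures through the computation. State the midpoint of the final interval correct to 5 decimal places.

f(0.596000) = -0.244555, f(1.380000) = 1.778883 (opposite signs)
step 1: m = 0.988000, f(m) = 0.852807 > 0 → root in [0.596000, 0.988000]
step 2: m = 0.792000, f(m) = 0.335726 > 0 → root in [0.596000, 0.792000]
step 3: m = 0.694000, f(m) = 0.055657 > 0 → root in [0.596000, 0.694000]
step 4: m = 0.645000, f(m) = -0.091555 < 0 → root in [0.645000, 0.694000]
step 5: m = 0.669500, f(m) = -0.017279 < 0 → root in [0.669500, 0.694000]
Midpoint of [0.669500, 0.694000] = 0.681750

0.68175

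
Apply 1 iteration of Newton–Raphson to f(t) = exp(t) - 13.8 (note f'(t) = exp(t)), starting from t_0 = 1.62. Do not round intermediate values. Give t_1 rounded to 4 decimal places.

Newton update: t ← t − f(t)/f'(t).
t_0 = 1.620000: f = -8.746910, f' = 5.053090 → t_1 = 1.620000 - (-8.746910)/(5.053090) = 3.351002

3.3510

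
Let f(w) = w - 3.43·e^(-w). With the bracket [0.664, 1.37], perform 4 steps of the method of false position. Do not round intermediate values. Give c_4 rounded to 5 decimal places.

1.11965

f(0.664000) = -1.101723, f(1.370000) = 0.498413
step 1: c = 1.150094, f(c) = 0.064132 > 0 → new bracket [0.664000, 1.150094]
step 2: c = 1.123355, f(c) = 0.007963 > 0 → new bracket [0.664000, 1.123355]
step 3: c = 1.120058, f(c) = 0.000984 > 0 → new bracket [0.664000, 1.120058]
step 4: c = 1.119651, f(c) = 0.000122 > 0 → new bracket [0.664000, 1.119651]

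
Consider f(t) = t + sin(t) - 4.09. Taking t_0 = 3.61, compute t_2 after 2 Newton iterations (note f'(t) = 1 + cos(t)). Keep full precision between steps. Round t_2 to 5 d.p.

Newton update: t ← t − f(t)/f'(t).
t_0 = 3.610000: f = -0.931466, f' = 0.107712 → t_1 = 3.610000 - (-0.931466)/(0.107712) = 12.257780
t_1 = 12.257780: f = 7.864063, f' = 1.952762 → t_2 = 12.257780 - (7.864063)/(1.952762) = 8.230632

8.23063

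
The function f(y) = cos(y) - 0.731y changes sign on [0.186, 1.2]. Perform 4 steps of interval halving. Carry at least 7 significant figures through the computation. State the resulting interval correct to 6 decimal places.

[0.819750, 0.883125]

f(0.186000) = 0.846786, f(1.200000) = -0.514842 (opposite signs)
step 1: m = 0.693000, f(m) = 0.262750 > 0 → root in [0.693000, 1.200000]
step 2: m = 0.946500, f(m) = -0.107365 < 0 → root in [0.693000, 0.946500]
step 3: m = 0.819750, f(m) = 0.083167 > 0 → root in [0.819750, 0.946500]
step 4: m = 0.883125, f(m) = -0.010825 < 0 → root in [0.819750, 0.883125]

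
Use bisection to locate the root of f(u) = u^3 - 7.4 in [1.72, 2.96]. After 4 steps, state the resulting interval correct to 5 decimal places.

[1.87500, 1.95250]

f(1.720000) = -2.311552, f(2.960000) = 18.534336 (opposite signs)
step 1: m = 2.340000, f(m) = 5.412904 > 0 → root in [1.720000, 2.340000]
step 2: m = 2.030000, f(m) = 0.965427 > 0 → root in [1.720000, 2.030000]
step 3: m = 1.875000, f(m) = -0.808203 < 0 → root in [1.875000, 2.030000]
step 4: m = 1.952500, f(m) = 0.043430 > 0 → root in [1.875000, 1.952500]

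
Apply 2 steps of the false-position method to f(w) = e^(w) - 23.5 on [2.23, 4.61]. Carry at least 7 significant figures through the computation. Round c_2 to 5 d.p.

False-position update: c = (a·f(b) − b·f(a))/(f(b) − f(a)); replace the endpoint whose sign matches f(c).
f(2.230000) = -14.200134, f(4.610000) = 76.984150
step 1: c = 2.600638, f(c) = -10.027676 < 0 → new bracket [2.600638, 4.610000]
step 2: c = 2.832206, f(c) = -6.517108 < 0 → new bracket [2.832206, 4.610000]

2.83221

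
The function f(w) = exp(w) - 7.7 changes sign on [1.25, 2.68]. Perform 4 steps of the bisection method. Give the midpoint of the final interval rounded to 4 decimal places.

2.0097

f(1.250000) = -4.209657, f(2.680000) = 6.885093 (opposite signs)
step 1: m = 1.965000, f(m) = -0.565087 < 0 → root in [1.965000, 2.680000]
step 2: m = 2.322500, f(m) = 2.501145 > 0 → root in [1.965000, 2.322500]
step 3: m = 2.143750, f(m) = 0.831370 > 0 → root in [1.965000, 2.143750]
step 4: m = 2.054375, f(m) = 0.101960 > 0 → root in [1.965000, 2.054375]
Midpoint of [1.965000, 2.054375] = 2.009688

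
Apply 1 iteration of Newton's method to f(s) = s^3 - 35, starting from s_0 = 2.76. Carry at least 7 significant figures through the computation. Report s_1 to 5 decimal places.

3.37154

f'(s) = 3s^2
s_0 = 2.760000: f = -13.975424, f' = 22.852800 → s_1 = 2.760000 - (-13.975424)/(22.852800) = 3.371541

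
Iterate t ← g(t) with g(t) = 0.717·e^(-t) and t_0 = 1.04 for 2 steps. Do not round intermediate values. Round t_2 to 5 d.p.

t_1 = g(1.040000) = 0.253427
t_2 = g(0.253427) = 0.556490

0.55649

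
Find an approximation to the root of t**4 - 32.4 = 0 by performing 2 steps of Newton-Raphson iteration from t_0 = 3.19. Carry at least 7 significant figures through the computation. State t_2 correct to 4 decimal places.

f'(t) = 4t**3
t_0 = 3.190000: f = 71.153011, f' = 129.847036 → t_1 = 3.190000 - (71.153011)/(129.847036) = 2.642024
t_1 = 2.642024: f = 16.324487, f' = 73.768415 → t_2 = 2.642024 - (16.324487)/(73.768415) = 2.420731

2.4207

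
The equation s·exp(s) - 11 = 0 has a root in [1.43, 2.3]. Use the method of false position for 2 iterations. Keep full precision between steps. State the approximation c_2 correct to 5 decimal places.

1.77077

f(1.430000) = -5.024460, f(2.300000) = 11.940620
step 1: c = 1.687663, f(c) = -1.875087 < 0 → new bracket [1.687663, 2.300000]
step 2: c = 1.770771, f(c) = -0.596052 < 0 → new bracket [1.770771, 2.300000]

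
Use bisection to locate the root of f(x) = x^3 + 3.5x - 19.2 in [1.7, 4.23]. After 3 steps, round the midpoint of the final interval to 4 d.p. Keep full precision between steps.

2.1744

f(1.700000) = -8.337000, f(4.230000) = 71.291967 (opposite signs)
step 1: m = 2.965000, f(m) = 17.243482 > 0 → root in [1.700000, 2.965000]
step 2: m = 2.332500, f(m) = 1.653847 > 0 → root in [1.700000, 2.332500]
step 3: m = 2.016250, f(m) = -3.946536 < 0 → root in [2.016250, 2.332500]
Midpoint of [2.016250, 2.332500] = 2.174375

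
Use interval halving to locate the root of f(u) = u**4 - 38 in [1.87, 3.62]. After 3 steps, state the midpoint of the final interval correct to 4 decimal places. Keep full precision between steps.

f(1.870000) = -25.771690, f(3.620000) = 133.725299 (opposite signs)
step 1: m = 2.745000, f(m) = 18.776602 > 0 → root in [1.870000, 2.745000]
step 2: m = 2.307500, f(m) = -9.649101 < 0 → root in [2.307500, 2.745000]
step 3: m = 2.526250, f(m) = 2.729146 > 0 → root in [2.307500, 2.526250]
Midpoint of [2.307500, 2.526250] = 2.416875

2.4169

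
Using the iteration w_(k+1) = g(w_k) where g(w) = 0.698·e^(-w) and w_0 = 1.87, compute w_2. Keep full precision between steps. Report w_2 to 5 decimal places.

0.62681

w_1 = g(1.870000) = 0.107578
w_2 = g(0.107578) = 0.626808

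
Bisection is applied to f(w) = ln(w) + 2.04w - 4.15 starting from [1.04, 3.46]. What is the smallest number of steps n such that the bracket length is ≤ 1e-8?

28

Initial width b − a = 3.46 − 1.04 = 2.420000.
After n steps the width is (b−a)/2^n; need (b−a)/2^n ≤ 1e-8.
So n ≥ log₂(2.420000/1e-8) = log₂(242000000.0000) ≈ 27.8504.
Hence n = 28.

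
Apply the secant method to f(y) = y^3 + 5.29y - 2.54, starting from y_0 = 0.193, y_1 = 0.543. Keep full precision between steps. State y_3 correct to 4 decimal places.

0.4615

f(y_0) = -1.511841, f(y_1) = 0.492573
y_2 = 0.543000 - (0.492573)·(0.543000 - 0.193000)/(0.492573 - (-1.511841)) = 0.456990; f(y_2) = -0.027088
y_3 = 0.456990 - (-0.027088)·(0.456990 - 0.543000)/(-0.027088 - (0.492573)) = 0.461473; f(y_3) = -0.000534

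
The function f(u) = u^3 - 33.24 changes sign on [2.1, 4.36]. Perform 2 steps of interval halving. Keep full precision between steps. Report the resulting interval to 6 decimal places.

f(2.100000) = -23.979000, f(4.360000) = 49.641856 (opposite signs)
step 1: m = 3.230000, f(m) = 0.458267 > 0 → root in [2.100000, 3.230000]
step 2: m = 2.665000, f(m) = -14.312570 < 0 → root in [2.665000, 3.230000]

[2.665000, 3.230000]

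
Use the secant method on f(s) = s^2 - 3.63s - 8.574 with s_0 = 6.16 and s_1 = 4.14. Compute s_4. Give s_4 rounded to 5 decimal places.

f(s_0) = 7.010800, f(s_1) = -6.462600
s_2 = 4.140000 - (-6.462600)·(4.140000 - 6.160000)/(-6.462600 - (7.010800)) = 5.108906; f(s_2) = -1.018411
s_3 = 5.108906 - (-1.018411)·(5.108906 - 4.140000)/(-1.018411 - (-6.462600)) = 5.290153; f(s_3) = 0.208462
s_4 = 5.290153 - (0.208462)·(5.290153 - 5.108906)/(0.208462 - (-1.018411)) = 5.259356; f(s_4) = -0.004633

5.25936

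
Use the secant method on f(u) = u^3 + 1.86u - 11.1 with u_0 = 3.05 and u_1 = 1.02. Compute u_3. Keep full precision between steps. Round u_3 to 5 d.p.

2.20154

f(u_0) = 22.945625, f(u_1) = -8.141592
u_2 = 1.020000 - (-8.141592)·(1.020000 - 3.050000)/(-8.141592 - (22.945625)) = 1.551647; f(u_2) = -4.478176
u_3 = 1.551647 - (-4.478176)·(1.551647 - 1.020000)/(-4.478176 - (-8.141592)) = 2.201535; f(u_3) = 3.665163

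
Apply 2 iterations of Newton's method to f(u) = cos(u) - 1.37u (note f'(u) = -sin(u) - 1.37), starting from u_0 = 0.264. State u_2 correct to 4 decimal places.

0.6019

u_0 = 0.264000: f = 0.603674, f' = -1.630944 → u_1 = 0.264000 - (0.603674)/(-1.630944) = 0.634138
u_1 = 0.634138: f = -0.063186, f' = -1.962483 → u_2 = 0.634138 - (-0.063186)/(-1.962483) = 0.601941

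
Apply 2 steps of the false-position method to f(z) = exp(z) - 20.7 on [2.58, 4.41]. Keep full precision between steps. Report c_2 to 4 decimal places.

f(2.580000) = -7.502862, f(4.410000) = 61.569464
step 1: c = 2.778781, f(c) = -4.600623 < 0 → new bracket [2.778781, 4.410000]
step 2: c = 2.892195, f(c) = -2.667156 < 0 → new bracket [2.892195, 4.410000]

2.8922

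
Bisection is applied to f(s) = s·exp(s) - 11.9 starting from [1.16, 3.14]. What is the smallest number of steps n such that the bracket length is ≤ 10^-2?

8

Initial width b − a = 3.14 − 1.16 = 1.980000.
After n steps the width is (b−a)/2^n; need (b−a)/2^n ≤ 10^-2.
So n ≥ log₂(1.980000/10^-2) = log₂(198.0000) ≈ 7.6294.
Hence n = 8.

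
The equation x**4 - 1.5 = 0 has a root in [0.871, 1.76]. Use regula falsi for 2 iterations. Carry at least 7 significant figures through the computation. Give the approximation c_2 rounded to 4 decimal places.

1.0208

False-position update: c = (a·f(b) − b·f(a))/(f(b) − f(a)); replace the endpoint whose sign matches f(c).
f(0.871000) = -0.924464, f(1.760000) = 8.095126
step 1: c = 0.962118, f(c) = -0.643133 < 0 → new bracket [0.962118, 1.760000]
step 2: c = 1.020842, f(c) = -0.413989 < 0 → new bracket [1.020842, 1.760000]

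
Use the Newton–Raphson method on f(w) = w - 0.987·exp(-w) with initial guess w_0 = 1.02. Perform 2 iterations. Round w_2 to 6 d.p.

f'(w) = 1 + 0.987·exp(-w)
w_0 = 1.020000: f = 0.664093, f' = 1.355907 → w_1 = 1.020000 - (0.664093)/(1.355907) = 0.530223
w_1 = 0.530223: f = -0.050601, f' = 1.580824 → w_2 = 0.530223 - (-0.050601)/(1.580824) = 0.562232

0.562232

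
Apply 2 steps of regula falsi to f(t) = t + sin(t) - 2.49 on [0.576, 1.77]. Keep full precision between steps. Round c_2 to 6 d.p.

1.517908

False-position update: c = (a·f(b) − b·f(a))/(f(b) − f(a)); replace the endpoint whose sign matches f(c).
f(0.576000) = -1.369326, f(1.770000) = 0.260224
step 1: c = 1.579329, f(c) = 0.089293 > 0 → new bracket [0.576000, 1.579329]
step 2: c = 1.517908, f(c) = 0.026510 > 0 → new bracket [0.576000, 1.517908]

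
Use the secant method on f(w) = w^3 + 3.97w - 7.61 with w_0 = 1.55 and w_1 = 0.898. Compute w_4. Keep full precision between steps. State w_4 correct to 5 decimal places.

f(w_0) = 2.267375, f(w_1) = -3.320789
w_2 = 0.898000 - (-3.320789)·(0.898000 - 1.550000)/(-3.320789 - (2.267375)) = 1.285454; f(w_2) = -0.382677
w_3 = 1.285454 - (-0.382677)·(1.285454 - 0.898000)/(-0.382677 - (-3.320789)) = 1.335918; f(w_3) = 0.077775
w_4 = 1.335918 - (0.077775)·(1.335918 - 1.285454)/(0.077775 - (-0.382677)) = 1.327394; f(w_4) = -0.001412

1.32739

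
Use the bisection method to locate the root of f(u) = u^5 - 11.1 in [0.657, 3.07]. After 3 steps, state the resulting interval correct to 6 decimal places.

f(0.657000) = -10.977587, f(3.070000) = 261.604232 (opposite signs)
step 1: m = 1.863500, f(m) = 11.372272 > 0 → root in [0.657000, 1.863500]
step 2: m = 1.260250, f(m) = -7.921051 < 0 → root in [1.260250, 1.863500]
step 3: m = 1.561875, f(m) = -1.805386 < 0 → root in [1.561875, 1.863500]

[1.561875, 1.863500]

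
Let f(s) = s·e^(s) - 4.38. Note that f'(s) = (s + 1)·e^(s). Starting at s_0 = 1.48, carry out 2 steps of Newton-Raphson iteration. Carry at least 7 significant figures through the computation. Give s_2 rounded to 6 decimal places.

Newton update: s ← s − f(s)/f'(s).
s_0 = 1.480000: f = 2.121560, f' = 10.894505 → s_1 = 1.480000 - (2.121560)/(10.894505) = 1.285263
s_1 = 1.285263: f = 0.267024, f' = 8.262644 → s_2 = 1.285263 - (0.267024)/(8.262644) = 1.252946

1.252946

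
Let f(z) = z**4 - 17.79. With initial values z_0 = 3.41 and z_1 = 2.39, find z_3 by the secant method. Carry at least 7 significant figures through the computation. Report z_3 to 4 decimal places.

f(z_0) = 117.422710, f(z_1) = 14.838086
z_2 = 2.390000 - (14.838086)·(2.390000 - 3.410000)/(14.838086 - (117.422710)) = 2.242465; f(z_2) = 7.497302
z_3 = 2.242465 - (7.497302)·(2.242465 - 2.390000)/(7.497302 - (14.838086)) = 2.091784; f(z_3) = 1.355520

2.0918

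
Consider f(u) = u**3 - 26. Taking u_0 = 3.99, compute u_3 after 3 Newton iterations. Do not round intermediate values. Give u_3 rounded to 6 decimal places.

f'(u) = 3u**2
u_0 = 3.990000: f = 37.521199, f' = 47.760300 → u_1 = 3.990000 - (37.521199)/(47.760300) = 3.204385
u_1 = 3.204385: f = 6.902898, f' = 30.804253 → u_2 = 3.204385 - (6.902898)/(30.804253) = 2.980296
u_2 = 2.980296: f = 0.471481, f' = 26.646494 → u_3 = 2.980296 - (0.471481)/(26.646494) = 2.962602

2.962602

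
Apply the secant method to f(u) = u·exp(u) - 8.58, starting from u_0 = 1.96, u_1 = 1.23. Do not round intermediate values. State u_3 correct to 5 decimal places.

f(u_0) = 5.334681, f(u_1) = -4.371888
u_2 = 1.230000 - (-4.371888)·(1.230000 - 1.960000)/(-4.371888 - (5.334681)) = 1.558796; f(u_2) = -1.170898
u_3 = 1.558796 - (-1.170898)·(1.558796 - 1.230000)/(-1.170898 - (-4.371888)) = 1.679067; f(u_3) = 0.420722

1.67907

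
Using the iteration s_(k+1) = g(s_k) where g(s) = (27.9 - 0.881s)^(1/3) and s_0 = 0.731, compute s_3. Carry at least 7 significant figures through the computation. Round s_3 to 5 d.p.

2.93626

s_1 = g(0.731000) = 3.009451
s_2 = g(3.009451) = 2.933681
s_3 = g(2.933681) = 2.936264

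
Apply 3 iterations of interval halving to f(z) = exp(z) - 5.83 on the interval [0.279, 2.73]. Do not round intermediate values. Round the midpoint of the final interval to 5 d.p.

f(0.279000) = -4.508193, f(2.730000) = 9.502887 (opposite signs)
step 1: m = 1.504500, f(m) = -1.328098 < 0 → root in [1.504500, 2.730000]
step 2: m = 2.117250, f(m) = 2.478258 > 0 → root in [1.504500, 2.117250]
step 3: m = 1.810875, f(m) = 0.285796 > 0 → root in [1.504500, 1.810875]
Midpoint of [1.504500, 1.810875] = 1.657687

1.65769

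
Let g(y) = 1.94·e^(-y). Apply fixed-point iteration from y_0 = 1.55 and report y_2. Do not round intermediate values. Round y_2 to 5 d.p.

1.28522

y_1 = g(1.550000) = 0.411761
y_2 = g(0.411761) = 1.285216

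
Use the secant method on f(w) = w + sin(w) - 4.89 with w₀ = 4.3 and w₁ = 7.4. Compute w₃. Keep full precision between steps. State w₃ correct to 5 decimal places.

Secant update: w_(k+1) = w_k − f(w_k)·(w_k − w_(k-1))/(f(w_k) − f(w_(k-1))).
f(w_0) = -1.506166, f(w_1) = 3.408708
w_2 = 7.400000 - (3.408708)·(7.400000 - 4.300000)/(3.408708 - (-1.506166)) = 5.249997; f(w_2) = -0.498939
w_3 = 5.249997 - (-0.498939)·(5.249997 - 7.400000)/(-0.498939 - (3.408708)) = 5.524515; f(w_3) = -0.053442

5.52452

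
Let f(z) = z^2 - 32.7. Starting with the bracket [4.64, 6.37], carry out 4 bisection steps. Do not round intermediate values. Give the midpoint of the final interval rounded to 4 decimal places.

5.6672

f(4.640000) = -11.170400, f(6.370000) = 7.876900 (opposite signs)
step 1: m = 5.505000, f(m) = -2.394975 < 0 → root in [5.505000, 6.370000]
step 2: m = 5.937500, f(m) = 2.553906 > 0 → root in [5.505000, 5.937500]
step 3: m = 5.721250, f(m) = 0.032702 > 0 → root in [5.505000, 5.721250]
step 4: m = 5.613125, f(m) = -1.192828 < 0 → root in [5.613125, 5.721250]
Midpoint of [5.613125, 5.721250] = 5.667187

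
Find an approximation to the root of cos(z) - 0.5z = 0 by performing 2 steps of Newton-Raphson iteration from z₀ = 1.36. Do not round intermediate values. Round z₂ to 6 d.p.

1.029892

f'(z) = -sin(z) - 0.5
z_0 = 1.360000: f = -0.470761, f' = -1.477865 → z_1 = 1.360000 - (-0.470761)/(-1.477865) = 1.041458
z_1 = 1.041458: f = -0.015767, f' = -1.363142 → z_2 = 1.041458 - (-0.015767)/(-1.363142) = 1.029892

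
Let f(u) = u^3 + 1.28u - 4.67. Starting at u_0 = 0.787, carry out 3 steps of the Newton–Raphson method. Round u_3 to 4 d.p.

1.4209

f'(u) = 3u^2 + 1.28
u_0 = 0.787000: f = -3.175197, f' = 3.138107 → u_1 = 0.787000 - (-3.175197)/(3.138107) = 1.798819
u_1 = 1.798819: f = 3.453018, f' = 10.987250 → u_2 = 1.798819 - (3.453018)/(10.987250) = 1.484544
u_2 = 1.484544: f = 0.501961, f' = 7.891614 → u_3 = 1.484544 - (0.501961)/(7.891614) = 1.420937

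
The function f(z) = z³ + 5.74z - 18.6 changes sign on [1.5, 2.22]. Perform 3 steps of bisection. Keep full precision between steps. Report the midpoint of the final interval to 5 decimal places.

1.90500

f(1.500000) = -6.615000, f(2.220000) = 5.083848 (opposite signs)
step 1: m = 1.860000, f(m) = -1.488744 < 0 → root in [1.860000, 2.220000]
step 2: m = 2.040000, f(m) = 1.599264 > 0 → root in [1.860000, 2.040000]
step 3: m = 1.950000, f(m) = 0.007875 > 0 → root in [1.860000, 1.950000]
Midpoint of [1.860000, 1.950000] = 1.905000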